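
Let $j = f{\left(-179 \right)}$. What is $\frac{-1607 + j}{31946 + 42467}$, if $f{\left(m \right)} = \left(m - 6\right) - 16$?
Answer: $- \frac{1808}{74413} \approx -0.024297$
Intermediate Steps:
$f{\left(m \right)} = -22 + m$ ($f{\left(m \right)} = \left(-6 + m\right) - 16 = -22 + m$)
$j = -201$ ($j = -22 - 179 = -201$)
$\frac{-1607 + j}{31946 + 42467} = \frac{-1607 - 201}{31946 + 42467} = - \frac{1808}{74413}$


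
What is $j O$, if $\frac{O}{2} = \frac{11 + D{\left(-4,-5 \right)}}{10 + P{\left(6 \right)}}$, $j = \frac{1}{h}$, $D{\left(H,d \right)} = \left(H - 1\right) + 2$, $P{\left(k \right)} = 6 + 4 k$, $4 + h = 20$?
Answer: $\frac{1}{40} \approx 0.025$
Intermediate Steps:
$h = 16$ ($h = -4 + 20 = 16$)
$D{\left(H,d \right)} = 1 + H$ ($D{\left(H,d \right)} = \left(-1 + H\right) + 2 = 1 + H$)
$j = \frac{1}{16} \approx 0.0625$
$O = \frac{2}{5}$ ($O = 2 \frac{11 + \left(1 - 4\right)}{10 + \left(6 + 4 \cdot 6\right)} = 2 \frac{11 - 3}{10 + \left(6 + 24\right)} = 2 \frac{8}{10 + 30} = 2 \cdot \frac{8}{40} = 2 \cdot 8 \cdot \frac{1}{40} = 2 \cdot \frac{1}{5} = \frac{2}{5} \approx 0.4$)
$j O = \frac{1}{16} \cdot \frac{2}{5} = \frac{1}{40}$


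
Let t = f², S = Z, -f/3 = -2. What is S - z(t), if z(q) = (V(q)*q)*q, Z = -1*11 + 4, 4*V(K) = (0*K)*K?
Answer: -7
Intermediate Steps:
f = 6 (f = -3*(-2) = 6)
V(K) = 0 (V(K) = ((0*K)*K)/4 = (0*K)/4 = (¼)*0 = 0)
Z = -7 (Z = -11 + 4 = -7)
S = -7
t = 36 (t = 6² = 36)
z(q) = 0 (z(q) = (0*q)*q = 0*q = 0)
S - z(t) = -7 - 1*0 = -7 + 0 = -7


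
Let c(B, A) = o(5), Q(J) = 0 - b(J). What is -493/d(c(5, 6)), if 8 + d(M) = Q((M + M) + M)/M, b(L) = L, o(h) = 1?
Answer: 493/11 ≈ 44.818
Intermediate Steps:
Q(J) = -J (Q(J) = 0 - J = -J)
c(B, A) = 1
d(M) = -11 (d(M) = -8 + (-((M + M) + M))/M = -8 + (-(2*M + M))/M = -8 + (-3*M)/M = -8 - 3 = -11)
-493/d(c(5, 6)) = -493/(-11) = -493*(-1/11) = 493/11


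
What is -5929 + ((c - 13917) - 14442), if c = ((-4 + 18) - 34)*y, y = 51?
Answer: -35308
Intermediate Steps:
c = -1020 (c = ((-4 + 18) - 34)*51 = (14 - 34)*51 = -20*51 = -1020)
-5929 + ((c - 13917) - 14442) = -5929 + ((-1020 - 13917) - 14442) = -5929 + (-14937 - 14442) = -5929 - 29379 = -35308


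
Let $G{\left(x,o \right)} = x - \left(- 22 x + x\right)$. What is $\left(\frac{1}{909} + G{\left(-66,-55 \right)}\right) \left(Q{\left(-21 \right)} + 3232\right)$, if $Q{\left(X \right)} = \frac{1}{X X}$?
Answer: $- \frac{1881223593371}{400869} \approx -4.6929 \cdot 10^{6}$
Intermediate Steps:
$G{\left(x,o \right)} = 22 x$ ($G{\left(x,o \right)} = x - - 21 x = x + 21 x = 22 x$)
$Q{\left(X \right)} = \frac{1}{X^{2}}$
$\left(\frac{1}{909} + G{\left(-66,-55 \right)}\right) \left(Q{\left(-21 \right)} + 3232\right) = \left(\frac{1}{909} + 22 \left(-66\right)\right) \left(\frac{1}{441} + 3232\right) = \left(\frac{1}{909} - 1452\right) \left(\frac{1}{441} + 3232\right) = \left(- \frac{1319867}{909}\right) \frac{1425313}{441} = - \frac{1881223593371}{400869}$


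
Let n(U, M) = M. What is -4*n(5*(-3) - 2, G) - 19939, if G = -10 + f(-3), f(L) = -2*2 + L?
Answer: -19871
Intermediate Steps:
f(L) = -4 + L
G = -17 (G = -10 + (-4 - 3) = -10 - 7 = -17)
-4*n(5*(-3) - 2, G) - 19939 = -4*(-17) - 19939 = 68 - 19939 = -19871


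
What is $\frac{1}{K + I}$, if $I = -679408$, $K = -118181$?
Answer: $- \frac{1}{797589} \approx -1.2538 \cdot 10^{-6}$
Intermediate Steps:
$\frac{1}{K + I} = \frac{1}{-118181 - 679408} = \frac{1}{-797589} = - \frac{1}{797589}$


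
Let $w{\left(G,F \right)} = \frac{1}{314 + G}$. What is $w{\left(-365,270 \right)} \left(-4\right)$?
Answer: $\frac{4}{51} \approx 0.078431$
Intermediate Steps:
$w{\left(-365,270 \right)} \left(-4\right) = \frac{1}{314 - 365} \left(-4\right) = \frac{1}{-51} \left(-4\right) = \left(- \frac{1}{51}\right) \left(-4\right) = \frac{4}{51}$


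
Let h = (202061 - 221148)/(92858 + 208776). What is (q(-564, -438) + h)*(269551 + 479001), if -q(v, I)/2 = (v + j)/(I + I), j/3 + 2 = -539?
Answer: -41671494604544/11009641 ≈ -3.7850e+6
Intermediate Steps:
j = -1623 (j = -6 + 3*(-539) = -6 - 1617 = -1623)
q(v, I) = -(-1623 + v)/I (q(v, I) = -2*(v - 1623)/(I + I) = -2*(-1623 + v)/(2*I) = -2*(-1623 + v)*1/(2*I) = -(-1623 + v)/I)
h = -19087/301634 ≈ -0.063279
(q(-564, -438) + h)*(269551 + 479001) = ((1623 - 1*(-564))/(-438) - 19087/301634)*(269551 + 479001) = (-(1623 + 564)/438 - 19087/301634)*748552 = (-1/438*2187 - 19087/301634)*748552 = (-729/146 - 19087/301634)*748552 = -55669472/11009641*748552 = -41671494604544/11009641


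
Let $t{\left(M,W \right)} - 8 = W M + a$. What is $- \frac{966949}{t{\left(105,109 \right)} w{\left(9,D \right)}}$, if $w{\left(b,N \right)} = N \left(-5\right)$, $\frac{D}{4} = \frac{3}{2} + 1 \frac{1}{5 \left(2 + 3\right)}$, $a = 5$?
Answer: $\frac{4834745}{1764532} \approx 2.74$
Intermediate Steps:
$t{\left(M,W \right)} = 13 + M W$ ($t{\left(M,W \right)} = 8 + \left(W M + 5\right) = 8 + \left(M W + 5\right) = 8 + \left(5 + M W\right) = 13 + M W$)
$D = \frac{154}{25}$ ($D = 4 \left(\frac{3}{2} + 1 \frac{1}{5 \left(2 + 3\right)}\right) = 4 \left(3 \cdot \frac{1}{2} + 1 \frac{1}{5 \cdot 5}\right) = 4 \left(\frac{3}{2} + 1 \cdot \frac{1}{25}\right) = 4 \left(\frac{3}{2} + \frac{1}{25}\right) = 4 \cdot \frac{77}{50} = \frac{154}{25} \approx 6.16$)
$w{\left(b,N \right)} = - 5 N$
$- \frac{966949}{t{\left(105,109 \right)} w{\left(9,D \right)}} = - \frac{966949}{\left(13 + 105 \cdot 109\right) \left(\left(-5\right) \frac{154}{25}\right)} = - \frac{966949}{\left(13 + 11445\right) \left(- \frac{154}{5}\right)} = - \frac{966949}{11458 \left(- \frac{154}{5}\right)} = - \frac{966949}{- \frac{1764532}{5}} = \left(-966949\right) \left(- \frac{5}{1764532}\right) = \frac{4834745}{1764532}$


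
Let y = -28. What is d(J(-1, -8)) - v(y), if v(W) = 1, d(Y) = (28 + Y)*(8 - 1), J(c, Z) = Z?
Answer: 139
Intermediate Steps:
d(Y) = 196 + 7*Y (d(Y) = (28 + Y)*7 = 196 + 7*Y)
d(J(-1, -8)) - v(y) = (196 + 7*(-8)) - 1*1 = (196 - 56) - 1 = 140 - 1 = 139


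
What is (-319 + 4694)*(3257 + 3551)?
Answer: 29785000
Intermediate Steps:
(-319 + 4694)*(3257 + 3551) = 4375*6808 = 29785000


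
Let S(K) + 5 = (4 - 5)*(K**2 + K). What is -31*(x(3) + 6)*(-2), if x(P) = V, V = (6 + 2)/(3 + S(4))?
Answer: 3844/11 ≈ 349.45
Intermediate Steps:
S(K) = -5 - K - K**2 (S(K) = -5 + (4 - 5)*(K**2 + K) = -5 - (K + K**2) = -5 + (-K - K**2) = -5 - K - K**2)
V = -4/11 (V = (6 + 2)/(3 + (-5 - 1*4 - 1*4**2)) = 8/(3 + (-5 - 4 - 1*16)) = 8/(3 + (-5 - 4 - 16)) = 8/(3 - 25) = 8/(-22) = 8*(-1/22) = -4/11 ≈ -0.36364)
x(P) = -4/11
-31*(x(3) + 6)*(-2) = -31*(-4/11 + 6)*(-2) = -1922*(-2)/11 = -31*(-124/11) = 3844/11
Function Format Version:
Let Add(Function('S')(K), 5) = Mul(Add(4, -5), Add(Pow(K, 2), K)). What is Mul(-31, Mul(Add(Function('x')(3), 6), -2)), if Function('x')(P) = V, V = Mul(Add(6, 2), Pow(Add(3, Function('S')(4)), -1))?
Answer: Rational(3844, 11) ≈ 349.45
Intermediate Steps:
Function('S')(K) = Add(-5, Mul(-1, K), Mul(-1, Pow(K, 2))) (Function('S')(K) = Add(-5, Mul(Add(4, -5), Add(Pow(K, 2), K))) = Add(-5, Mul(-1, Add(K, Pow(K, 2)))) = Add(-5, Add(Mul(-1, K), Mul(-1, Pow(K, 2)))) = Add(-5, Mul(-1, K), Mul(-1, Pow(K, 2))))
V = Rational(-4, 11) (V = Mul(Add(6, 2), Pow(Add(3, Add(-5, Mul(-1, 4), Mul(-1, Pow(4, 2)))), -1)) = Mul(8, Pow(Add(3, Add(-5, -4, Mul(-1, 16))), -1)) = Mul(8, Pow(Add(3, Add(-5, -4, -16)), -1)) = Mul(8, Pow(Add(3, -25), -1)) = Mul(8, Pow(-22, -1)) = Mul(8, Rational(-1, 22)) = Rational(-4, 11) ≈ -0.36364)
Function('x')(P) = Rational(-4, 11)
Mul(-31, Mul(Add(Function('x')(3), 6), -2)) = Mul(-31, Mul(Add(Rational(-4, 11), 6), -2)) = Mul(-31, Mul(Rational(62, 11), -2)) = Mul(-31, Rational(-124, 11)) = Rational(3844, 11)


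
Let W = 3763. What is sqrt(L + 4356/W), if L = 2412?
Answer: 6*sqrt(949186646)/3763 ≈ 49.124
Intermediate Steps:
sqrt(L + 4356/W) = sqrt(2412 + 4356/3763) = sqrt(9080712/3763) = 6*sqrt(949186646)/3763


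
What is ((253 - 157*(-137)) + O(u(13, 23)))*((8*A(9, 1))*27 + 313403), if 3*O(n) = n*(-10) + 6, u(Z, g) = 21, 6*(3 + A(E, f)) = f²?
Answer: 6785687954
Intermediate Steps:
A(E, f) = -3 + f²/6
O(n) = 2 - 10*n/3 (O(n) = (n*(-10) + 6)/3 = (-10*n + 6)/3 = (6 - 10*n)/3 = 2 - 10*n/3)
((253 - 157*(-137)) + O(u(13, 23)))*((8*A(9, 1))*27 + 313403) = ((253 - 157*(-137)) + (2 - 10/3*21))*((8*(-3 + (⅙)*1²))*27 + 313403) = ((253 + 21509) + (2 - 70))*((8*(-3 + (⅙)*1))*27 + 313403) = (21762 - 68)*((8*(-3 + ⅙))*27 + 313403) = 21694*((8*(-17/6))*27 + 313403) = 21694*(-68/3*27 + 313403) = 21694*(-612 + 313403) = 21694*312791 = 6785687954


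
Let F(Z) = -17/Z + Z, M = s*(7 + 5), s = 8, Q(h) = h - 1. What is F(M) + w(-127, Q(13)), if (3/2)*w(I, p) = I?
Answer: 357/32 ≈ 11.156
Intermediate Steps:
Q(h) = -1 + h
w(I, p) = 2*I/3
M = 96 (M = 8*(7 + 5) = 8*12 = 96)
F(Z) = Z - 17/Z
F(M) + w(-127, Q(13)) = (96 - 17/96) + (⅔)*(-127) = (96 - 17*1/96) - 254/3 = (96 - 17/96) - 254/3 = 9199/96 - 254/3 = 357/32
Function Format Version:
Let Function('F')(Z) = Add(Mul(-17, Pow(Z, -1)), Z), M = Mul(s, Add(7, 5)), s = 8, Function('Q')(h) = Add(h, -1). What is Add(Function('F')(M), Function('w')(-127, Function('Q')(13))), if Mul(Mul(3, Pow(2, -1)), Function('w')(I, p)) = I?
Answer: Rational(357, 32) ≈ 11.156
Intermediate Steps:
Function('Q')(h) = Add(-1, h)
Function('w')(I, p) = Mul(Rational(2, 3), I)
M = 96 (M = Mul(8, Add(7, 5)) = Mul(8, 12) = 96)
Function('F')(Z) = Add(Z, Mul(-17, Pow(Z, -1)))
Add(Function('F')(M), Function('w')(-127, Function('Q')(13))) = Add(Add(96, Mul(-17, Pow(96, -1))), Mul(Rational(2, 3), -127)) = Add(Add(96, Mul(-17, Rational(1, 96))), Rational(-254, 3)) = Add(Add(96, Rational(-17, 96)), Rational(-254, 3)) = Add(Rational(9199, 96), Rational(-254, 3)) = Rational(357, 32)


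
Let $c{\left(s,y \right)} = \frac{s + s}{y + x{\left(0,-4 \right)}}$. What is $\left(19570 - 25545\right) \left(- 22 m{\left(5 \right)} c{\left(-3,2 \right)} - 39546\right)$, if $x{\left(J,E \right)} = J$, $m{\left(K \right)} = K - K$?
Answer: $236287350$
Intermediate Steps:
$m{\left(K \right)} = 0$
$c{\left(s,y \right)} = \frac{2 s}{y}$ ($c{\left(s,y \right)} = \frac{s + s}{y + 0} = \frac{2 s}{y}$)
$\left(19570 - 25545\right) \left(- 22 m{\left(5 \right)} c{\left(-3,2 \right)} - 39546\right) = \left(19570 - 25545\right) \left(\left(-22\right) 0 \cdot 2 \left(-3\right) \frac{1}{2} - 39546\right) = - 5975 \left(0 \cdot 2 \left(-3\right) \frac{1}{2} - 39546\right) = - 5975 \left(0 \left(-3\right) - 39546\right) = - 5975 \left(0 - 39546\right) = \left(-5975\right) \left(-39546\right) = 236287350$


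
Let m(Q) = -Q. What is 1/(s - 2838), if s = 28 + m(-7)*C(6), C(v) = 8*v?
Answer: -1/2474 ≈ -0.00040420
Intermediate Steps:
s = 364 (s = 28 + (-1*(-7))*(8*6) = 28 + 7*48 = 28 + 336 = 364)
1/(s - 2838) = 1/(364 - 2838) = 1/(-2474) = -1/2474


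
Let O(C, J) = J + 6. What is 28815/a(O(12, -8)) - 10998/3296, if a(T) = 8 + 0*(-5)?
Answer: 5930391/1648 ≈ 3598.5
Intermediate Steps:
O(C, J) = 6 + J
a(T) = 8 (a(T) = 8 + 0 = 8)
28815/a(O(12, -8)) - 10998/3296 = 28815/8 - 10998/3296 = 28815*(⅛) - 10998*1/3296 = 28815/8 - 5499/1648 = 5930391/1648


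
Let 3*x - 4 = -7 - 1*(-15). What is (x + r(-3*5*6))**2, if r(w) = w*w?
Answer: 65674816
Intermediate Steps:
x = 4 (x = 4/3 + (-7 - 1*(-15))/3 = 4/3 + (-7 + 15)/3 = 4/3 + (1/3)*8 = 4/3 + 8/3 = 4)
r(w) = w**2
(x + r(-3*5*6))**2 = (4 + (-3*5*6)**2)**2 = (4 + (-15*6)**2)**2 = (4 + (-90)**2)**2 = (4 + 8100)**2 = 8104**2 = 65674816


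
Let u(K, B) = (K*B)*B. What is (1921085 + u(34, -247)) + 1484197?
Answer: 5479588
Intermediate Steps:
u(K, B) = K*B² (u(K, B) = (B*K)*B = K*B²)
(1921085 + u(34, -247)) + 1484197 = (1921085 + 34*(-247)²) + 1484197 = (1921085 + 34*61009) + 1484197 = (1921085 + 2074306) + 1484197 = 3995391 + 1484197 = 5479588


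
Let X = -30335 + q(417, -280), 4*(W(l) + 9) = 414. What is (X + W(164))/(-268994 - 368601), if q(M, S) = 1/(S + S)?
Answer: 16934681/357053200 ≈ 0.047429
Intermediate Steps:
W(l) = 189/2 (W(l) = -9 + (¼)*414 = -9 + 207/2 = 189/2)
q(M, S) = 1/(2*S)
X = -16987601/560 (X = -30335 + (½)/(-280) = -30335 + (½)*(-1/280) = -30335 - 1/560 = -16987601/560 ≈ -30335.)
(X + W(164))/(-268994 - 368601) = (-16987601/560 + 189/2)/(-268994 - 368601) = -16934681/560/(-637595) = -16934681/560*(-1/637595) = 16934681/357053200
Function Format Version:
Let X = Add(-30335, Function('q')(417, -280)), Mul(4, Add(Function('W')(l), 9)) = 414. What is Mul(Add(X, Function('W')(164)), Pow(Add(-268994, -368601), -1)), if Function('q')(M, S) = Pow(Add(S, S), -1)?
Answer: Rational(16934681, 357053200) ≈ 0.047429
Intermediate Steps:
Function('W')(l) = Rational(189, 2) (Function('W')(l) = Add(-9, Mul(Rational(1, 4), 414)) = Add(-9, Rational(207, 2)) = Rational(189, 2))
Function('q')(M, S) = Mul(Rational(1, 2), Pow(S, -1)) (Function('q')(M, S) = Pow(Mul(2, S), -1) = Mul(Rational(1, 2), Pow(S, -1)))
X = Rational(-16987601, 560) (X = Add(-30335, Mul(Rational(1, 2), Pow(-280, -1))) = Add(-30335, Mul(Rational(1, 2), Rational(-1, 280))) = Add(-30335, Rational(-1, 560)) = Rational(-16987601, 560) ≈ -30335.)
Mul(Add(X, Function('W')(164)), Pow(Add(-268994, -368601), -1)) = Mul(Add(Rational(-16987601, 560), Rational(189, 2)), Pow(Add(-268994, -368601), -1)) = Mul(Rational(-16934681, 560), Pow(-637595, -1)) = Mul(Rational(-16934681, 560), Rational(-1, 637595)) = Rational(16934681, 357053200)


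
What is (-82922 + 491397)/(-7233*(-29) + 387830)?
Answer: 408475/597587 ≈ 0.68354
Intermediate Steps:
(-82922 + 491397)/(-7233*(-29) + 387830) = 408475/(209757 + 387830) = 408475/597587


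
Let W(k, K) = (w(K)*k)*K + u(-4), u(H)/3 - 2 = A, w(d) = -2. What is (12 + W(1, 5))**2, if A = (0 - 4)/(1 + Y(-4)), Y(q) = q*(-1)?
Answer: 784/25 ≈ 31.360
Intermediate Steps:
Y(q) = -q
A = -4/5 (A = (0 - 4)/(1 - 1*(-4)) = -4/(1 + 4) = -4/5 ≈ -0.80000)
u(H) = 18/5 (u(H) = 6 + 3*(-4/5) = 6 - 12/5 = 18/5)
W(k, K) = 18/5 - 2*K*k (W(k, K) = (-2*k)*K + 18/5 = -2*K*k + 18/5 = 18/5 - 2*K*k)
(12 + W(1, 5))**2 = (12 + (18/5 - 2*5*1))**2 = (12 + (18/5 - 10))**2 = (12 - 32/5)**2 = (28/5)**2 = 784/25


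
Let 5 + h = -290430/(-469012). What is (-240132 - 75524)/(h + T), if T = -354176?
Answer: 74023225936/83057424371 ≈ 0.89123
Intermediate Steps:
h = -1027315/234506 (h = -5 - 290430/(-469012) = -5 - 290430*(-1/469012) = -5 + 145215/234506 = -1027315/234506 ≈ -4.3808)
(-240132 - 75524)/(h + T) = (-240132 - 75524)/(-1027315/234506 - 354176) = -315656/(-83057424371/234506) = -315656*(-234506/83057424371) = 74023225936/83057424371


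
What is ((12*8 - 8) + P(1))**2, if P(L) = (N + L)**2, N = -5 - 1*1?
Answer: 12769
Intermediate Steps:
N = -6 (N = -5 - 1 = -6)
P(L) = (-6 + L)**2
((12*8 - 8) + P(1))**2 = ((12*8 - 8) + (-6 + 1)**2)**2 = ((96 - 8) + (-5)**2)**2 = (88 + 25)**2 = 113**2 = 12769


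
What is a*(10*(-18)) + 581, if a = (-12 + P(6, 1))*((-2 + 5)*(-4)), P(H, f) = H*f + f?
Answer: -10219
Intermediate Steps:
P(H, f) = f + H*f
a = 60 (a = (-12 + 1*(1 + 6))*((-2 + 5)*(-4)) = (-12 + 1*7)*(3*(-4)) = (-12 + 7)*(-12) = -5*(-12) = 60)
a*(10*(-18)) + 581 = 60*(10*(-18)) + 581 = 60*(-180) + 581 = -10800 + 581 = -10219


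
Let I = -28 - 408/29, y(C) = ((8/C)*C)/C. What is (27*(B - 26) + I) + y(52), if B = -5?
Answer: -331351/377 ≈ -878.92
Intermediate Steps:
y(C) = 8/C
I = -1220/29 (I = -28 - 408/29 = -1220/29 ≈ -42.069)
(27*(B - 26) + I) + y(52) = (27*(-5 - 26) - 1220/29) + 8/52 = (27*(-31) - 1220/29) + 8*(1/52) = (-837 - 1220/29) + 2/13 = -25493/29 + 2/13 = -331351/377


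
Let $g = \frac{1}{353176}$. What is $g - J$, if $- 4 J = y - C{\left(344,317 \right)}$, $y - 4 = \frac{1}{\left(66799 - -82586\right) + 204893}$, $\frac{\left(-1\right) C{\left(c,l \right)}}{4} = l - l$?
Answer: $\frac{31280732375}{31280621732} \approx 1.0$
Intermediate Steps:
$C{\left(c,l \right)} = 0$ ($C{\left(c,l \right)} = - 4 \left(l - l\right) = \left(-4\right) 0 = 0$)
$g = \frac{1}{353176} \approx 2.8314 \cdot 10^{-6}$
$y = \frac{1417113}{354278}$ ($y = 4 + \frac{1}{\left(66799 - -82586\right) + 204893} = 4 + \frac{1}{\left(66799 + 82586\right) + 204893} = 4 + \frac{1}{149385 + 204893} = 4 + \frac{1}{354278} = \frac{1417113}{354278} \approx 4.0$)
$J = - \frac{1417113}{1417112}$ ($J = - \frac{\frac{1417113}{354278} - 0}{4} = - \frac{\frac{1417113}{354278} + 0}{4} = \left(- \frac{1}{4}\right) \frac{1417113}{354278} = - \frac{1417113}{1417112} \approx -1.0$)
$g - J = \frac{1}{353176} - - \frac{1417113}{1417112} = \frac{1}{353176} + \frac{1417113}{1417112} = \frac{31280732375}{31280621732}$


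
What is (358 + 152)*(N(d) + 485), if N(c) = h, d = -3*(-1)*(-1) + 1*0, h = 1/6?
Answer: 247435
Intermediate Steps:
h = 1/6 ≈ 0.16667
d = -3 (d = 3*(-1) + 0 = -3 + 0 = -3)
N(c) = 1/6
(358 + 152)*(N(d) + 485) = (358 + 152)*(1/6 + 485) = 510*(2911/6) = 247435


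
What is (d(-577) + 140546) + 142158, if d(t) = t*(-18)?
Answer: 293090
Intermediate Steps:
d(t) = -18*t
(d(-577) + 140546) + 142158 = (-18*(-577) + 140546) + 142158 = (10386 + 140546) + 142158 = 150932 + 142158 = 293090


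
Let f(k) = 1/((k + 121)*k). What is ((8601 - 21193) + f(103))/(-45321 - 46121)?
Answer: 290522623/2109749824 ≈ 0.13770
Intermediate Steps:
f(k) = 1/(k*(121 + k)) (f(k) = 1/((121 + k)*k) = 1/(k*(121 + k)))
((8601 - 21193) + f(103))/(-45321 - 46121) = ((8601 - 21193) + 1/(103*(121 + 103)))/(-45321 - 46121) = (-12592 + (1/103)/224)/(-91442) = (-12592 + (1/103)*(1/224))*(-1/91442) = (-12592 + 1/23072)*(-1/91442) = -290522623/23072*(-1/91442) = 290522623/2109749824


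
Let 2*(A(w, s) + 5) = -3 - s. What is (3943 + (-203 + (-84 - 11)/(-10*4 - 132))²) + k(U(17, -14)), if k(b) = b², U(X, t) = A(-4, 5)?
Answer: 1331548057/29584 ≈ 45009.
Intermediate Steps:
A(w, s) = -13/2 - s/2 (A(w, s) = -5 + (-3 - s)/2 = -5 + (-3/2 - s/2) = -13/2 - s/2)
U(X, t) = -9 (U(X, t) = -13/2 - ½*5 = -13/2 - 5/2 = -9)
(3943 + (-203 + (-84 - 11)/(-10*4 - 132))²) + k(U(17, -14)) = (3943 + (-203 + (-84 - 11)/(-10*4 - 132))²) + (-9)² = (3943 + (-203 - 95/(-40 - 132))²) + 81 = (3943 + (-203 - 95/(-172))²) + 81 = (3943 + (-203 - 95*(-1/172))²) + 81 = (3943 + (-203 + 95/172)²) + 81 = (3943 + (-34821/172)²) + 81 = (3943 + 1212502041/29584) + 81 = 1329151753/29584 + 81 = 1331548057/29584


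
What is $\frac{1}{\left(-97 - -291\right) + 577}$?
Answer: $\frac{1}{771} \approx 0.001297$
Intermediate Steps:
$\frac{1}{\left(-97 - -291\right) + 577} = \frac{1}{\left(-97 + 291\right) + 577} = \frac{1}{194 + 577} = \frac{1}{771}$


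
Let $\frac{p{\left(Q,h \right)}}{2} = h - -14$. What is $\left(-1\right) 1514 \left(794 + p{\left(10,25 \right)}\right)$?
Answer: $-1320208$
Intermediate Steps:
$p{\left(Q,h \right)} = 28 + 2 h$ ($p{\left(Q,h \right)} = 2 \left(h - -14\right) = 2 \left(h + 14\right) = 2 \left(14 + h\right) = 28 + 2 h$)
$\left(-1\right) 1514 \left(794 + p{\left(10,25 \right)}\right) = \left(-1\right) 1514 \left(794 + \left(28 + 2 \cdot 25\right)\right) = - 1514 \left(794 + \left(28 + 50\right)\right) = - 1514 \left(794 + 78\right) = \left(-1514\right) 872 = -1320208$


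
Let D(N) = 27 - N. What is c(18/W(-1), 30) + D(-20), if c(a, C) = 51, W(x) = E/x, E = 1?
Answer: 98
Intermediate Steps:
W(x) = 1/x
c(18/W(-1), 30) + D(-20) = 51 + (27 - 1*(-20)) = 51 + (27 + 20) = 51 + 47 = 98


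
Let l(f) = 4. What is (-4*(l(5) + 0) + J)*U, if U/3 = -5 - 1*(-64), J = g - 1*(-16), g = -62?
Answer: -10974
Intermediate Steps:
J = -46 (J = -62 - 1*(-16) = -62 + 16 = -46)
U = 177 (U = 3*(-5 - 1*(-64)) = 3*(-5 + 64) = 3*59 = 177)
(-4*(l(5) + 0) + J)*U = (-4*(4 + 0) - 46)*177 = (-4*4 - 46)*177 = (-16 - 46)*177 = -62*177 = -10974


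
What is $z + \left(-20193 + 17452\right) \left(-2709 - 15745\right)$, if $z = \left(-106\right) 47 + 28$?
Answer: $50577460$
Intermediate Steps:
$z = -4954$ ($z = -4982 + 28 = -4954$)
$z + \left(-20193 + 17452\right) \left(-2709 - 15745\right) = -4954 + \left(-20193 + 17452\right) \left(-2709 - 15745\right) = -4954 - -50582414 = -4954 + 50582414 = 50577460$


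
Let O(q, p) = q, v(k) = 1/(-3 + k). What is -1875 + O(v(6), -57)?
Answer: -5624/3 ≈ -1874.7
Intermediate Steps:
-1875 + O(v(6), -57) = -1875 + 1/(-3 + 6) = -1875 + 1/3 = -5624/3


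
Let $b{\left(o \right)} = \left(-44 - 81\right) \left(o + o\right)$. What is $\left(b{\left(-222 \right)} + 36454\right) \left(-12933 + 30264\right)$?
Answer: $1593654774$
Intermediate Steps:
$b{\left(o \right)} = - 250 o$ ($b{\left(o \right)} = - 125 \cdot 2 o = - 250 o$)
$\left(b{\left(-222 \right)} + 36454\right) \left(-12933 + 30264\right) = \left(\left(-250\right) \left(-222\right) + 36454\right) \left(-12933 + 30264\right) = \left(55500 + 36454\right) 17331 = 91954 \cdot 17331 = 1593654774$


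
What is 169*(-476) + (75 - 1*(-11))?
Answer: -80358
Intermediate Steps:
169*(-476) + (75 - 1*(-11)) = -80444 + (75 + 11) = -80444 + 86 = -80358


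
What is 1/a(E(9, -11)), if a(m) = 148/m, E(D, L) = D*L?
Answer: -99/148 ≈ -0.66892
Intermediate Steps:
1/a(E(9, -11)) = 1/(148/((9*(-11)))) = 1/(148/(-99)) = 1/(148*(-1/99)) = 1/(-148/99) = -99/148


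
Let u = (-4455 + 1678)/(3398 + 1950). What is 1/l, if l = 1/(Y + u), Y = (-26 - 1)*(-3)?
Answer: 430411/5348 ≈ 80.481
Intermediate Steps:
Y = 81 (Y = -27*(-3) = 81)
u = -2777/5348 ≈ -0.51926
l = 5348/430411 (l = 1/(81 - 2777/5348) = 1/(430411/5348) = 5348/430411 ≈ 0.012425)
1/l = 1/(5348/430411) = 430411/5348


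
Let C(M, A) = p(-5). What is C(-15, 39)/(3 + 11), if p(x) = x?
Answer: -5/14 ≈ -0.35714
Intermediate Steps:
C(M, A) = -5
C(-15, 39)/(3 + 11) = -5/(3 + 11) = -5/14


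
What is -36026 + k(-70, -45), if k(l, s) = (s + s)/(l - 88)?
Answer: -2846009/79 ≈ -36025.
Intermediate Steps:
k(l, s) = 2*s/(-88 + l) (k(l, s) = (2*s)/(-88 + l) = 2*s/(-88 + l))
-36026 + k(-70, -45) = -36026 + 2*(-45)/(-88 - 70) = -36026 + 2*(-45)/(-158) = -36026 + 2*(-45)*(-1/158) = -36026 + 45/79 = -2846009/79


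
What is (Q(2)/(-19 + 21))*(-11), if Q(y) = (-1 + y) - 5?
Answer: 22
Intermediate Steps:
Q(y) = -6 + y
(Q(2)/(-19 + 21))*(-11) = ((-6 + 2)/(-19 + 21))*(-11) = -4/2*(-11) = -4*½*(-11) = -2*(-11) = 22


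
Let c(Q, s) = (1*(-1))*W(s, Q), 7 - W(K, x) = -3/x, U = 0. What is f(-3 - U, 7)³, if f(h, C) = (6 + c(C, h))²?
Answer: 1000000/117649 ≈ 8.4999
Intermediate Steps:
W(K, x) = 7 + 3/x (W(K, x) = 7 - (-3)/x = 7 + 3/x)
c(Q, s) = -7 - 3/Q (c(Q, s) = (1*(-1))*(7 + 3/Q) = -(7 + 3/Q) = -7 - 3/Q)
f(h, C) = (-1 - 3/C)² (f(h, C) = (6 + (-7 - 3/C))² = (-1 - 3/C)²)
f(-3 - U, 7)³ = ((3 + 7)²/7²)³ = ((1/49)*10²)³ = ((1/49)*100)³ = (100/49)³ = 1000000/117649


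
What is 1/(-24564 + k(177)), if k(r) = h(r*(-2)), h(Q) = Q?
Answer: -1/24918 ≈ -4.0132e-5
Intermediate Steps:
k(r) = -2*r (k(r) = r*(-2) = -2*r)
1/(-24564 + k(177)) = 1/(-24564 - 2*177) = 1/(-24564 - 354) = 1/(-24918) = -1/24918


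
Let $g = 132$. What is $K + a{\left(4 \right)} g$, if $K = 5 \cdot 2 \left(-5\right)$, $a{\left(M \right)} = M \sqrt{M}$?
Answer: $1006$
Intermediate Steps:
$a{\left(M \right)} = M^{\frac{3}{2}}$
$K = -50$ ($K = 10 \left(-5\right) = -50$)
$K + a{\left(4 \right)} g = -50 + 4^{\frac{3}{2}} \cdot 132 = -50 + 8 \cdot 132 = -50 + 1056 = 1006$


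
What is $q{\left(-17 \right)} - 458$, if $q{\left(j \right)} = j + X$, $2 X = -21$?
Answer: $- \frac{971}{2} \approx -485.5$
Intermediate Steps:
$X = - \frac{21}{2}$ ($X = \frac{1}{2} \left(-21\right) = - \frac{21}{2} \approx -10.5$)
$q{\left(j \right)} = - \frac{21}{2} + j$ ($q{\left(j \right)} = j - \frac{21}{2} = - \frac{21}{2} + j$)
$q{\left(-17 \right)} - 458 = \left(- \frac{21}{2} - 17\right) - 458 = - \frac{55}{2} - 458 = - \frac{971}{2}$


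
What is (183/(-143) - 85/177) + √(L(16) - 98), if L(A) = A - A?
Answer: -44546/25311 + 7*I*√2 ≈ -1.7599 + 9.8995*I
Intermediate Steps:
L(A) = 0
(183/(-143) - 85/177) + √(L(16) - 98) = (183/(-143) - 85/177) + √(0 - 98) = (183*(-1/143) - 85*1/177) + √(-98) = (-183/143 - 85/177) + 7*I*√2 = -44546/25311 + 7*I*√2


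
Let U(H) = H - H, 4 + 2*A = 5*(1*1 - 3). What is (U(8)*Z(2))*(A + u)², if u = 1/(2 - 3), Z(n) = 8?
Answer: 0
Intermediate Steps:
u = -1 (u = 1/(-1) = -1)
A = -7 (A = -2 + (5*(1*1 - 3))/2 = -2 + (5*(1 - 3))/2 = -2 + (5*(-2))/2 = -2 + (½)*(-10) = -2 - 5 = -7)
U(H) = 0
(U(8)*Z(2))*(A + u)² = (0*8)*(-7 - 1)² = 0*(-8)² = 0*64 = 0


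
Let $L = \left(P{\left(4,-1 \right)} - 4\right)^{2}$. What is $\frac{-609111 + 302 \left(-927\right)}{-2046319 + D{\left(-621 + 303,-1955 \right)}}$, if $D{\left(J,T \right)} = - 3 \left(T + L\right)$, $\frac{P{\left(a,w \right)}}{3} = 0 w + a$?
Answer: $\frac{889065}{2040646} \approx 0.43568$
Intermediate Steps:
$P{\left(a,w \right)} = 3 a$ ($P{\left(a,w \right)} = 3 \left(0 w + a\right) = 3 \left(0 + a\right) = 3 a$)
$L = 64$ ($L = \left(3 \cdot 4 - 4\right)^{2} = \left(12 - 4\right)^{2} = 8^{2} = 64$)
$D{\left(J,T \right)} = -192 - 3 T$ ($D{\left(J,T \right)} = - 3 \left(T + 64\right) = - 3 \left(64 + T\right) = -192 - 3 T$)
$\frac{-609111 + 302 \left(-927\right)}{-2046319 + D{\left(-621 + 303,-1955 \right)}} = \frac{-609111 + 302 \left(-927\right)}{-2046319 - -5673} = \frac{-609111 - 279954}{-2046319 + \left(-192 + 5865\right)} = - \frac{889065}{-2046319 + 5673} = - \frac{889065}{-2040646} = \left(-889065\right) \left(- \frac{1}{2040646}\right) = \frac{889065}{2040646}$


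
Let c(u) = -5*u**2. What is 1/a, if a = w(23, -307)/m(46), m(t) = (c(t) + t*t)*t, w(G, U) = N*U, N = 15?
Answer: 389344/4605 ≈ 84.548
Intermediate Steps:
w(G, U) = 15*U
m(t) = -4*t**3 (m(t) = (-5*t**2 + t*t)*t = (-5*t**2 + t**2)*t = (-4*t**2)*t = -4*t**3)
a = 4605/389344 (a = (15*(-307))/((-4*46**3)) = -4605/((-4*97336)) = -4605/(-389344) = -4605*(-1/389344) = 4605/389344 ≈ 0.011828)
1/a = 1/(4605/389344) = 389344/4605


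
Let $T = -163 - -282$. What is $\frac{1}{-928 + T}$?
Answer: $- \frac{1}{809} \approx -0.0012361$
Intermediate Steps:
$T = 119$ ($T = -163 + 282 = 119$)
$\frac{1}{-928 + T} = \frac{1}{-928 + 119} = \frac{1}{-809} = - \frac{1}{809}$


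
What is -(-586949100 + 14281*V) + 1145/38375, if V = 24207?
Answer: 1851585561004/7675 ≈ 2.4125e+8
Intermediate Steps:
-(-586949100 + 14281*V) + 1145/38375 = -14281/(1/(-41100 + 24207)) + 1145/38375 = -14281/(1/(-16893)) + 1145*(1/38375) = -14281/(-1/16893) + 229/7675 = -14281*(-16893) + 229/7675 = 241248933 + 229/7675 = 1851585561004/7675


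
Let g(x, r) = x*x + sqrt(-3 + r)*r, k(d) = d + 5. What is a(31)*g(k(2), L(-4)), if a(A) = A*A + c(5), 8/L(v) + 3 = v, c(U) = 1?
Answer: 47138 - 7696*I*sqrt(203)/49 ≈ 47138.0 - 2237.8*I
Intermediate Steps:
L(v) = 8/(-3 + v)
a(A) = 1 + A**2 (a(A) = A*A + 1 = A**2 + 1 = 1 + A**2)
k(d) = 5 + d
g(x, r) = x**2 + r*sqrt(-3 + r)
a(31)*g(k(2), L(-4)) = (1 + 31**2)*((5 + 2)**2 + (8/(-3 - 4))*sqrt(-3 + 8/(-3 - 4))) = (1 + 961)*(7**2 + (8/(-7))*sqrt(-3 + 8/(-7))) = 962*(49 + (8*(-1/7))*sqrt(-3 + 8*(-1/7))) = 962*(49 - 8*sqrt(-3 - 8/7)/7) = 962*(49 - 8*I*sqrt(203)/49) = 47138 - 7696*I*sqrt(203)/49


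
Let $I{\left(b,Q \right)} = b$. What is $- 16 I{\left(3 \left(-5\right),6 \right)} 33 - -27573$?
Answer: $35493$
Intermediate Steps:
$- 16 I{\left(3 \left(-5\right),6 \right)} 33 - -27573 = - 16 \cdot 3 \left(-5\right) 33 - -27573 = \left(-16\right) \left(-15\right) 33 + 27573 = 240 \cdot 33 + 27573 = 7920 + 27573 = 35493$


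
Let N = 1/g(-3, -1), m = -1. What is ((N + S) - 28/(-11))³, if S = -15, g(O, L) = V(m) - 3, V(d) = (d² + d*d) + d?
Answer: -23149125/10648 ≈ -2174.0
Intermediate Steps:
V(d) = d + 2*d² (V(d) = (d² + d²) + d = 2*d² + d = d + 2*d²)
g(O, L) = -2 (g(O, L) = -(1 + 2*(-1)) - 3 = -(1 - 2) - 3 = -1*(-1) - 3 = 1 - 3 = -2)
N = -½ (N = 1/(-2) = -½ ≈ -0.50000)
((N + S) - 28/(-11))³ = ((-½ - 15) - 28/(-11))³ = (-31/2 - 28*(-1/11))³ = (-31/2 + 28/11)³ = (-285/22)³ = -23149125/10648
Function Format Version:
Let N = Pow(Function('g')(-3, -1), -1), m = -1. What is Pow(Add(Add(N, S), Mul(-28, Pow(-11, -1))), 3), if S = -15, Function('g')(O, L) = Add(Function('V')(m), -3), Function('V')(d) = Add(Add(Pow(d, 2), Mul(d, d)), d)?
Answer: Rational(-23149125, 10648) ≈ -2174.0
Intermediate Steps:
Function('V')(d) = Add(d, Mul(2, Pow(d, 2))) (Function('V')(d) = Add(Add(Pow(d, 2), Pow(d, 2)), d) = Add(Mul(2, Pow(d, 2)), d) = Add(d, Mul(2, Pow(d, 2))))
Function('g')(O, L) = -2 (Function('g')(O, L) = Add(Mul(-1, Add(1, Mul(2, -1))), -3) = Add(Mul(-1, Add(1, -2)), -3) = Add(Mul(-1, -1), -3) = Add(1, -3) = -2)
N = Rational(-1, 2) (N = Pow(-2, -1) = Rational(-1, 2) ≈ -0.50000)
Pow(Add(Add(N, S), Mul(-28, Pow(-11, -1))), 3) = Pow(Add(Add(Rational(-1, 2), -15), Mul(-28, Pow(-11, -1))), 3) = Pow(Add(Rational(-31, 2), Mul(-28, Rational(-1, 11))), 3) = Pow(Add(Rational(-31, 2), Rational(28, 11)), 3) = Pow(Rational(-285, 22), 3) = Rational(-23149125, 10648)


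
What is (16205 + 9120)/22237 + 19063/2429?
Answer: 485418356/54013673 ≈ 8.9870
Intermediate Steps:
(16205 + 9120)/22237 + 19063/2429 = 25325*(1/22237) + 19063*(1/2429) = 25325/22237 + 19063/2429 = 485418356/54013673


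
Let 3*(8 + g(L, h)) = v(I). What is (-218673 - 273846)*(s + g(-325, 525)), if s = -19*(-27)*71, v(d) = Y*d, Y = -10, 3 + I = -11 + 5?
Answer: -17949854955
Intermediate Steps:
I = -9 (I = -3 + (-11 + 5) = -3 - 6 = -9)
v(d) = -10*d
s = 36423 (s = 513*71 = 36423)
g(L, h) = 22 (g(L, h) = -8 + (-10*(-9))/3 = -8 + (⅓)*90 = -8 + 30 = 22)
(-218673 - 273846)*(s + g(-325, 525)) = (-218673 - 273846)*(36423 + 22) = -492519*36445 = -17949854955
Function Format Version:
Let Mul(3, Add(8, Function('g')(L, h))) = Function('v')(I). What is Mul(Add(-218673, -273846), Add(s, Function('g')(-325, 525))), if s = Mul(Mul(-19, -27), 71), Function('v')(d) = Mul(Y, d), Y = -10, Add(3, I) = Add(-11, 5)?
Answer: -17949854955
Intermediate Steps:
I = -9 (I = Add(-3, Add(-11, 5)) = Add(-3, -6) = -9)
Function('v')(d) = Mul(-10, d)
s = 36423 (s = Mul(513, 71) = 36423)
Function('g')(L, h) = 22 (Function('g')(L, h) = Add(-8, Mul(Rational(1, 3), Mul(-10, -9))) = Add(-8, Mul(Rational(1, 3), 90)) = Add(-8, 30) = 22)
Mul(Add(-218673, -273846), Add(s, Function('g')(-325, 525))) = Mul(Add(-218673, -273846), Add(36423, 22)) = Mul(-492519, 36445) = -17949854955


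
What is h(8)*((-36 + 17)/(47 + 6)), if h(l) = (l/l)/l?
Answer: -19/424 ≈ -0.044811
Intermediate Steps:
h(l) = 1/l
h(8)*((-36 + 17)/(47 + 6)) = ((-36 + 17)/(47 + 6))/8 = (-19/53)/8 = (-19*1/53)/8 = (⅛)*(-19/53) = -19/424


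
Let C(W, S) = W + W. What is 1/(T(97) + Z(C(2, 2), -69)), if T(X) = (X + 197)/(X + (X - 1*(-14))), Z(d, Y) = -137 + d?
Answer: -104/13685 ≈ -0.0075996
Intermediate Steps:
C(W, S) = 2*W
T(X) = (197 + X)/(14 + 2*X) (T(X) = (197 + X)/(X + (X + 14)) = (197 + X)/(X + (14 + X)) = (197 + X)/(14 + 2*X))
1/(T(97) + Z(C(2, 2), -69)) = 1/((197 + 97)/(2*(7 + 97)) + (-137 + 2*2)) = 1/((½)*294/104 + (-137 + 4)) = 1/((½)*(1/104)*294 - 133) = 1/(147/104 - 133) = 1/(-13685/104) = -104/13685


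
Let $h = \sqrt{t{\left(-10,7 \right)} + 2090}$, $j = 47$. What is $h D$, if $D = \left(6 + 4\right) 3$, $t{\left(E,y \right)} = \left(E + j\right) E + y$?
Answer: $30 \sqrt{1727} \approx 1246.7$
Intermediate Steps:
$t{\left(E,y \right)} = y + E \left(47 + E\right)$ ($t{\left(E,y \right)} = \left(E + 47\right) E + y = \left(47 + E\right) E + y = E \left(47 + E\right) + y = y + E \left(47 + E\right)$)
$h = \sqrt{1727}$ ($h = \sqrt{\left(7 + \left(-10\right)^{2} + 47 \left(-10\right)\right) + 2090} = \sqrt{\left(7 + 100 - 470\right) + 2090} = \sqrt{-363 + 2090} = \sqrt{1727} \approx 41.557$)
$D = 30$ ($D = 10 \cdot 3 = 30$)
$h D = \sqrt{1727} \cdot 30 = 30 \sqrt{1727}$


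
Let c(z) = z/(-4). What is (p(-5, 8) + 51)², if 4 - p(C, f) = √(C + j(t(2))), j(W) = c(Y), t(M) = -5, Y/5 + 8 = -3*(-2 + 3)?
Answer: (110 - √35)²/4 ≈ 2708.4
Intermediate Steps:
Y = -55 (Y = -40 + 5*(-3*(-2 + 3)) = -40 + 5*(-3*1) = -40 + 5*(-3) = -40 - 15 = -55)
c(z) = -z/4 (c(z) = z*(-¼) = -z/4)
j(W) = 55/4 (j(W) = -¼*(-55) = 55/4)
p(C, f) = 4 - √(55/4 + C) (p(C, f) = 4 - √(C + 55/4) = 4 - √(55/4 + C))
(p(-5, 8) + 51)² = ((4 - √(55 + 4*(-5))/2) + 51)² = ((4 - √(55 - 20)/2) + 51)² = ((4 - √35/2) + 51)² = (55 - √35/2)²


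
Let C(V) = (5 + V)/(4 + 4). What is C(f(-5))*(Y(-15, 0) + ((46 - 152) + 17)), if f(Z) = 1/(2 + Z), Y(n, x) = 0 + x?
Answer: -623/12 ≈ -51.917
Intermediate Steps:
Y(n, x) = x
C(V) = 5/8 + V/8 (C(V) = (5 + V)/8 = (5 + V)*(⅛) = 5/8 + V/8)
C(f(-5))*(Y(-15, 0) + ((46 - 152) + 17)) = (5/8 + 1/(8*(2 - 5)))*(0 + ((46 - 152) + 17)) = (5/8 + (⅛)/(-3))*(0 + (-106 + 17)) = (5/8 + (⅛)*(-⅓))*(0 - 89) = (5/8 - 1/24)*(-89) = (7/12)*(-89) = -623/12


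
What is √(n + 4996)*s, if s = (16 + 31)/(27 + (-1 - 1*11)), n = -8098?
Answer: 47*I*√3102/15 ≈ 174.51*I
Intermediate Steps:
s = 47/15 (s = 47/(27 + (-1 - 11)) = 47/(27 - 12) = 47/15 ≈ 3.1333)
√(n + 4996)*s = √(-8098 + 4996)*(47/15) = √(-3102)*(47/15) = (I*√3102)*(47/15) = 47*I*√3102/15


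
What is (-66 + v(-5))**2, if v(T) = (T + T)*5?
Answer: 13456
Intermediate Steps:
v(T) = 10*T (v(T) = (2*T)*5 = 10*T)
(-66 + v(-5))**2 = (-66 + 10*(-5))**2 = (-66 - 50)**2 = (-116)**2 = 13456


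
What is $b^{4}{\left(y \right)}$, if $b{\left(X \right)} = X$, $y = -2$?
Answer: $16$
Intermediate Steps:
$b^{4}{\left(y \right)} = \left(-2\right)^{4} = 16$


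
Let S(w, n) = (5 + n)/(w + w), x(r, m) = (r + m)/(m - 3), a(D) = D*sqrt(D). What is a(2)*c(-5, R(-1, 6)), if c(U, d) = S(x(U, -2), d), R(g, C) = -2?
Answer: 15*sqrt(2)/7 ≈ 3.0305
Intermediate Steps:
a(D) = D**(3/2)
x(r, m) = (m + r)/(-3 + m)
S(w, n) = (5 + n)/(2*w) (S(w, n) = (5 + n)/((2*w)) = (5 + n)*(1/(2*w)) = (5 + n)/(2*w))
c(U, d) = (5 + d)/(2*(2/5 - U/5)) (c(U, d) = (5 + d)/(2*(((-2 + U)/(-3 - 2)))) = (5 + d)/(2*(((-2 + U)/(-5)))) = (5 + d)/(2*((-(-2 + U)/5))) = (5 + d)/(2*(2/5 - U/5)))
a(2)*c(-5, R(-1, 6)) = 2**(3/2)*(5*(-5 - 1*(-2))/(2*(-2 - 5))) = (2*sqrt(2))*((5/2)*(-5 + 2)/(-7)) = (2*sqrt(2))*((5/2)*(-1/7)*(-3)) = (2*sqrt(2))*(15/14) = 15*sqrt(2)/7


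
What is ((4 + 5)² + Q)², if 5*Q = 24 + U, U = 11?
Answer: 7744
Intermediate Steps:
Q = 7 (Q = (24 + 11)/5 = (⅕)*35 = 7)
((4 + 5)² + Q)² = ((4 + 5)² + 7)² = (9² + 7)² = (81 + 7)² = 88² = 7744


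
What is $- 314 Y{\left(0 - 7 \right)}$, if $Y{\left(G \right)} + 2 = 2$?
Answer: $0$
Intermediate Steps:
$Y{\left(G \right)} = 0$ ($Y{\left(G \right)} = -2 + 2 = 0$)
$- 314 Y{\left(0 - 7 \right)} = \left(-314\right) 0 = 0$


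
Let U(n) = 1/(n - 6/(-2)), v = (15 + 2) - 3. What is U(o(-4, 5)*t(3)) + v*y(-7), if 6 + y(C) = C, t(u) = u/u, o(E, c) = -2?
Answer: -181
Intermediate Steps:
t(u) = 1
y(C) = -6 + C
v = 14 (v = 17 - 3 = 14)
U(n) = 1/(3 + n) (U(n) = 1/(n - 6*(-½)) = 1/(n + 3) = 1/(3 + n))
U(o(-4, 5)*t(3)) + v*y(-7) = 1/(3 - 2*1) + 14*(-6 - 7) = 1/(3 - 2) + 14*(-13) = 1/1 - 182 = 1 - 182 = -181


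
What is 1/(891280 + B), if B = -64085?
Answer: 1/827195 ≈ 1.2089e-6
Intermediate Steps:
1/(891280 + B) = 1/(891280 - 64085) = 1/827195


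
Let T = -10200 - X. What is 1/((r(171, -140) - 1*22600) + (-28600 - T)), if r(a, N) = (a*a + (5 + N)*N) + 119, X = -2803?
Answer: 1/4457 ≈ 0.00022437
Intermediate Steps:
T = -7397 (T = -10200 - 1*(-2803) = -10200 + 2803 = -7397)
r(a, N) = 119 + a² + N*(5 + N) (r(a, N) = (a² + N*(5 + N)) + 119 = 119 + a² + N*(5 + N))
1/((r(171, -140) - 1*22600) + (-28600 - T)) = 1/(((119 + (-140)² + 171² + 5*(-140)) - 1*22600) + (-28600 - 1*(-7397))) = 1/(((119 + 19600 + 29241 - 700) - 22600) + (-28600 + 7397)) = 1/((48260 - 22600) - 21203) = 1/(25660 - 21203) = 1/4457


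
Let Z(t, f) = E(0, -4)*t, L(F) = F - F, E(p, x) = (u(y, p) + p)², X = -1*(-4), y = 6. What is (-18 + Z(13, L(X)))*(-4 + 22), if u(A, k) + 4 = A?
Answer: 612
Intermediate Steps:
u(A, k) = -4 + A
X = 4
E(p, x) = (2 + p)² (E(p, x) = ((-4 + 6) + p)² = (2 + p)²)
L(F) = 0
Z(t, f) = 4*t (Z(t, f) = (2 + 0)²*t = 2²*t = 4*t)
(-18 + Z(13, L(X)))*(-4 + 22) = (-18 + 4*13)*(-4 + 22) = (-18 + 52)*18 = 34*18 = 612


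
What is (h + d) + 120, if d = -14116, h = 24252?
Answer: 10256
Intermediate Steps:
(h + d) + 120 = (24252 - 14116) + 120 = 10136 + 120 = 10256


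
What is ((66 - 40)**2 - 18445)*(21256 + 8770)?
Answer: -533531994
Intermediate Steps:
((66 - 40)**2 - 18445)*(21256 + 8770) = (26**2 - 18445)*30026 = (676 - 18445)*30026 = -17769*30026 = -533531994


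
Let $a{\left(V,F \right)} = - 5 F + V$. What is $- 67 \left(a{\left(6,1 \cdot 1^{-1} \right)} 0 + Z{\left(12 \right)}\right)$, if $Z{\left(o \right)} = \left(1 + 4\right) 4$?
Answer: $-1340$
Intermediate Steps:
$a{\left(V,F \right)} = V - 5 F$
$Z{\left(o \right)} = 20$ ($Z{\left(o \right)} = 5 \cdot 4 = 20$)
$- 67 \left(a{\left(6,1 \cdot 1^{-1} \right)} 0 + Z{\left(12 \right)}\right) = - 67 \left(\left(6 - 5 \cdot 1 \cdot 1^{-1}\right) 0 + 20\right) = - 67 \left(\left(6 - 5 \cdot 1 \cdot 1\right) 0 + 20\right) = - 67 \left(\left(6 - 5\right) 0 + 20\right) = - 67 \left(1 \cdot 0 + 20\right) = - 67 \left(0 + 20\right) = \left(-67\right) 20 = -1340$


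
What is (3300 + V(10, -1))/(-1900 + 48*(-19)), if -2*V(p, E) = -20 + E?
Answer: -6621/5624 ≈ -1.1773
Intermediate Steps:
V(p, E) = 10 - E/2 (V(p, E) = -(-20 + E)/2 = 10 - E/2)
(3300 + V(10, -1))/(-1900 + 48*(-19)) = (3300 + (10 - ½*(-1)))/(-1900 + 48*(-19)) = (3300 + (10 + ½))/(-1900 - 912) = (3300 + 21/2)/(-2812) = (6621/2)*(-1/2812) = -6621/5624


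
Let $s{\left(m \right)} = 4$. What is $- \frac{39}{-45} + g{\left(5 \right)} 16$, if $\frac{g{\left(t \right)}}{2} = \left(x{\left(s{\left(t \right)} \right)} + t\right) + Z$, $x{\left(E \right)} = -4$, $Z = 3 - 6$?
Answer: $- \frac{947}{15} \approx -63.133$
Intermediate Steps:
$Z = -3$ ($Z = 3 - 6 = -3$)
$g{\left(t \right)} = -14 + 2 t$ ($g{\left(t \right)} = 2 \left(\left(-4 + t\right) - 3\right) = 2 \left(-7 + t\right) = -14 + 2 t$)
$- \frac{39}{-45} + g{\left(5 \right)} 16 = - \frac{39}{-45} + \left(-14 + 2 \cdot 5\right) 16 = \left(-39\right) \left(- \frac{1}{45}\right) + \left(-14 + 10\right) 16 = \frac{13}{15} - 64 = - \frac{947}{15}$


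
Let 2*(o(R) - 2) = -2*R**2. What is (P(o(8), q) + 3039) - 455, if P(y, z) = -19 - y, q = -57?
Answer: 2627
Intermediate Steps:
o(R) = 2 - R**2 (o(R) = 2 + (-2*R**2)/2 = 2 - R**2)
(P(o(8), q) + 3039) - 455 = ((-19 - (2 - 1*8**2)) + 3039) - 455 = ((-19 - (2 - 1*64)) + 3039) - 455 = ((-19 - (2 - 64)) + 3039) - 455 = ((-19 - 1*(-62)) + 3039) - 455 = ((-19 + 62) + 3039) - 455 = (43 + 3039) - 455 = 3082 - 455 = 2627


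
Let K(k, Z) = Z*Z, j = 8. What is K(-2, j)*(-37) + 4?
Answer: -2364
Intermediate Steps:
K(k, Z) = Z²
K(-2, j)*(-37) + 4 = 8²*(-37) + 4 = 64*(-37) + 4 = -2368 + 4 = -2364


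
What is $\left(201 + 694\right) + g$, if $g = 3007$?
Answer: $3902$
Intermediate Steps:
$\left(201 + 694\right) + g = \left(201 + 694\right) + 3007 = 895 + 3007 = 3902$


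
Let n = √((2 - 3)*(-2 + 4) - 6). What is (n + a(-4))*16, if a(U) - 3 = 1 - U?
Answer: 128 + 32*I*√2 ≈ 128.0 + 45.255*I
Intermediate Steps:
a(U) = 4 - U (a(U) = 3 + (1 - U) = 4 - U)
n = 2*I*√2 (n = √(-1*2 - 6) = √(-2 - 6) = √(-8) = 2*I*√2 ≈ 2.8284*I)
(n + a(-4))*16 = (2*I*√2 + (4 - 1*(-4)))*16 = (2*I*√2 + (4 + 4))*16 = (2*I*√2 + 8)*16 = (8 + 2*I*√2)*16 = 128 + 32*I*√2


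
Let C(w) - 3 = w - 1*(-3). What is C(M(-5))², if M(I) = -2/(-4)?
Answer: 169/4 ≈ 42.250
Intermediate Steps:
M(I) = ½ (M(I) = -2*(-¼) = ½)
C(w) = 6 + w (C(w) = 3 + (w - 1*(-3)) = 3 + (w + 3) = 3 + (3 + w) = 6 + w)
C(M(-5))² = (6 + ½)² = (13/2)² = 169/4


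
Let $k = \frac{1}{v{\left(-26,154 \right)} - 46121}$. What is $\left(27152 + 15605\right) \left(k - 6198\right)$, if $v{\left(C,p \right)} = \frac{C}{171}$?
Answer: $- \frac{2090042206961709}{7886717} \approx -2.6501 \cdot 10^{8}$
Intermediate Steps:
$v{\left(C,p \right)} = \frac{C}{171}$ ($v{\left(C,p \right)} = C \frac{1}{171} = \frac{C}{171}$)
$k = - \frac{171}{7886717}$ ($k = \frac{1}{\frac{1}{171} \left(-26\right) - 46121} = \frac{1}{- \frac{26}{171} - 46121} = \frac{1}{- \frac{7886717}{171}} = - \frac{171}{7886717} \approx -2.1682 \cdot 10^{-5}$)
$\left(27152 + 15605\right) \left(k - 6198\right) = \left(27152 + 15605\right) \left(- \frac{171}{7886717} - 6198\right) = 42757 \left(- \frac{48881872137}{7886717}\right) = - \frac{2090042206961709}{7886717}$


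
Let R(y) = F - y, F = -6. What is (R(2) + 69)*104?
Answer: 6344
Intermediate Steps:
R(y) = -6 - y
(R(2) + 69)*104 = ((-6 - 1*2) + 69)*104 = ((-6 - 2) + 69)*104 = (-8 + 69)*104 = 61*104 = 6344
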